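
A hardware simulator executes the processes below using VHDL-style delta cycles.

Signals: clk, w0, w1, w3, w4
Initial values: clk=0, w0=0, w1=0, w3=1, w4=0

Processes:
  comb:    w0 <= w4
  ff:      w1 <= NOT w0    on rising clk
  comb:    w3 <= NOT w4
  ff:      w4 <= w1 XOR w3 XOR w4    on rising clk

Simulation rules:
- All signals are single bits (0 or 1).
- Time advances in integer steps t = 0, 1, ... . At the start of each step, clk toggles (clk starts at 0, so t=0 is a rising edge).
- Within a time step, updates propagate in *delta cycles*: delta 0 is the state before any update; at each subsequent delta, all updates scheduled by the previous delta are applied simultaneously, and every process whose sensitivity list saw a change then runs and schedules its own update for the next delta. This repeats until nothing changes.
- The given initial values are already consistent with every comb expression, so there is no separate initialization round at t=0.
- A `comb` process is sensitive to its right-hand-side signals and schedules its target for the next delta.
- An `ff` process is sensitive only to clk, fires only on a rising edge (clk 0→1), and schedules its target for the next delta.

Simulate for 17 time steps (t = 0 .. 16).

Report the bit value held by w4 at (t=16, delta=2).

[bits: clk,w4,w3,w0,w1]
t=0: Δ0=00100 Δ1=10100 Δ2=11101 Δ3=11011 | 3Δ
t=1: Δ0=11011 Δ1=01011 | 1Δ
t=2: Δ0=01011 Δ1=11011 Δ2=10010 Δ3=10100 | 3Δ
t=3: Δ0=10100 Δ1=00100 | 1Δ
t=4: Δ0=00100 Δ1=10100 Δ2=11101 Δ3=11011 | 3Δ
t=5: Δ0=11011 Δ1=01011 | 1Δ
t=6: Δ0=01011 Δ1=11011 Δ2=10010 Δ3=10100 | 3Δ
t=7: Δ0=10100 Δ1=00100 | 1Δ
t=8: Δ0=00100 Δ1=10100 Δ2=11101 Δ3=11011 | 3Δ
t=9: Δ0=11011 Δ1=01011 | 1Δ
t=10: Δ0=01011 Δ1=11011 Δ2=10010 Δ3=10100 | 3Δ
t=11: Δ0=10100 Δ1=00100 | 1Δ
t=12: Δ0=00100 Δ1=10100 Δ2=11101 Δ3=11011 | 3Δ
t=13: Δ0=11011 Δ1=01011 | 1Δ
t=14: Δ0=01011 Δ1=11011 Δ2=10010 Δ3=10100 | 3Δ
t=15: Δ0=10100 Δ1=00100 | 1Δ
t=16: Δ0=00100 Δ1=10100 Δ2=11101 Δ3=11011 | 3Δ

1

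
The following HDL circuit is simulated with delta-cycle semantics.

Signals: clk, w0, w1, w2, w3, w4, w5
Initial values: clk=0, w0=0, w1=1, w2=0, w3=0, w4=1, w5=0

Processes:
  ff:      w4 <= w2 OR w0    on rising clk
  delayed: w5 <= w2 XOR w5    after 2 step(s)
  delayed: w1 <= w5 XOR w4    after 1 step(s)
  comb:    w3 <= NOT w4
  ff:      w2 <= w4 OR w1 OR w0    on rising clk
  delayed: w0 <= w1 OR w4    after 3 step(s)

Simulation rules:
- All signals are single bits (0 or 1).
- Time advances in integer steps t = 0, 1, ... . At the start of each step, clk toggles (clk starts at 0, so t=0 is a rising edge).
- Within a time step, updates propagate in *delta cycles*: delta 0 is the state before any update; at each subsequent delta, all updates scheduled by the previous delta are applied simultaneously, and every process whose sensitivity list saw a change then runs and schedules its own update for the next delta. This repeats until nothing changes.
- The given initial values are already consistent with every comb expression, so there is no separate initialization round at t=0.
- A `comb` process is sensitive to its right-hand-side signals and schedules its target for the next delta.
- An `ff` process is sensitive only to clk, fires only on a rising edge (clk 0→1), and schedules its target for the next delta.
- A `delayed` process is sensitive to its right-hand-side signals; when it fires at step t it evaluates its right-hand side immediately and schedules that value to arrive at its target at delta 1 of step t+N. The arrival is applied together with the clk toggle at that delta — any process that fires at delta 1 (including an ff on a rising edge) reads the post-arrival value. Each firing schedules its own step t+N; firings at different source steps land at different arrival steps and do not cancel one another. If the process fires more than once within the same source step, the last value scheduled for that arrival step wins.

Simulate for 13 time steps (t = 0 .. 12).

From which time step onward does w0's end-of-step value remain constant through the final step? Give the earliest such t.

t=0 Δ0: w5=0 w3=0 w4=1 w2=0 w1=1 w0=0 clk=0
  Δ1: clk:0→1
  Δ2: w4:1→0, w2:0→1
  Δ3: w3:0→1
  (3Δ to stable)
t=1 Δ0: w5=0 w3=1 w4=0 w2=1 w1=1 w0=0 clk=1
  Δ1: w1:1→0, clk:1→0
  (1Δ to stable)
t=2 Δ0: w5=0 w3=1 w4=0 w2=1 w1=0 w0=0 clk=0
  Δ1: w5:0→1, clk:0→1
  Δ2: w4:0→1, w2:1→0
  Δ3: w3:1→0
  (3Δ to stable)
t=3 Δ0: w5=1 w3=0 w4=1 w2=0 w1=0 w0=0 clk=1
  Δ1: w0:0→1, clk:1→0
  (1Δ to stable)
t=4 Δ0: w5=1 w3=0 w4=1 w2=0 w1=0 w0=1 clk=0
  Δ1: w0:1→0, clk:0→1
  Δ2: w4:1→0, w2:0→1
  Δ3: w3:0→1
  (3Δ to stable)
t=5 Δ0: w5=1 w3=1 w4=0 w2=1 w1=0 w0=0 clk=1
  Δ1: w1:0→1, w0:0→1, clk:1→0
  (1Δ to stable)
t=6 Δ0: w5=1 w3=1 w4=0 w2=1 w1=1 w0=1 clk=0
  Δ1: w5:1→0, clk:0→1
  Δ2: w4:0→1
  Δ3: w3:1→0
  (3Δ to stable)
t=7 Δ0: w5=0 w3=0 w4=1 w2=1 w1=1 w0=1 clk=1
  Δ1: w0:1→0, clk:1→0
  (1Δ to stable)
t=8 Δ0: w5=0 w3=0 w4=1 w2=1 w1=1 w0=0 clk=0
  Δ1: w5:0→1, w0:0→1, clk:0→1
  (1Δ to stable)
t=9 Δ0: w5=1 w3=0 w4=1 w2=1 w1=1 w0=1 clk=1
  Δ1: w1:1→0, clk:1→0
  (1Δ to stable)
t=10 Δ0: w5=1 w3=0 w4=1 w2=1 w1=0 w0=1 clk=0
  Δ1: w5:1→0, clk:0→1
  (1Δ to stable)
t=11 Δ0: w5=0 w3=0 w4=1 w2=1 w1=0 w0=1 clk=1
  Δ1: w1:0→1, clk:1→0
  (1Δ to stable)
t=12 Δ0: w5=0 w3=0 w4=1 w2=1 w1=1 w0=1 clk=0
  Δ1: w5:0→1, clk:0→1
  (1Δ to stable)

8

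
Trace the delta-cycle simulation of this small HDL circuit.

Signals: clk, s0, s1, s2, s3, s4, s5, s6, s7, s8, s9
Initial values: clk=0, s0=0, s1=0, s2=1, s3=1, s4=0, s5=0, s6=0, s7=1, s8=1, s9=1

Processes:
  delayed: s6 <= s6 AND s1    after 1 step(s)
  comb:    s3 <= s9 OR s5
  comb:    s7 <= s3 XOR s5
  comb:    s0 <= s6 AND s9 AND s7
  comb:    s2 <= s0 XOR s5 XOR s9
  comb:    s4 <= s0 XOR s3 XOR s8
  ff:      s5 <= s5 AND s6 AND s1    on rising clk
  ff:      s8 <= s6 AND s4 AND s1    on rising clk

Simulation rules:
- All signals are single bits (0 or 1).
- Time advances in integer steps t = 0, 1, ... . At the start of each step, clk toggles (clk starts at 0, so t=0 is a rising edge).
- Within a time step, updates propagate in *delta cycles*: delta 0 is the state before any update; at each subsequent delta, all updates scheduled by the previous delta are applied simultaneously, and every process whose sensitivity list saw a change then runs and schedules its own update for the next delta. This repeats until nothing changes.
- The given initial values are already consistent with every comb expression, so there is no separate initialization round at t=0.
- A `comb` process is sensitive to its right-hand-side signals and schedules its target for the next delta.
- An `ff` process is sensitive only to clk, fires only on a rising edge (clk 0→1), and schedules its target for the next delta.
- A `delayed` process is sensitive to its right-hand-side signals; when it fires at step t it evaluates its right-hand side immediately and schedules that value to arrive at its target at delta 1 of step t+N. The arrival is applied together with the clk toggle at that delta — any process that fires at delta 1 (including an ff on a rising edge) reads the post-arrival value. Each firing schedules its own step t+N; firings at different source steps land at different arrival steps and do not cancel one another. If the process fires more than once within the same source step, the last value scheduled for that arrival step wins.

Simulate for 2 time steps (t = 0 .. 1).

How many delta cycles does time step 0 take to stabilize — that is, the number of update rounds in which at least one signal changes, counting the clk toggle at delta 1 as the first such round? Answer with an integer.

3

[bits: s1,s2,clk,s5,s3,s6,s7,s8,s9,s0,s4]
t=0: Δ0=01001011100 Δ1=01101011100 Δ2=01101010100 Δ3=01101010101 | 3Δ
t=1: Δ0=01101010101 Δ1=01001010101 | 1Δ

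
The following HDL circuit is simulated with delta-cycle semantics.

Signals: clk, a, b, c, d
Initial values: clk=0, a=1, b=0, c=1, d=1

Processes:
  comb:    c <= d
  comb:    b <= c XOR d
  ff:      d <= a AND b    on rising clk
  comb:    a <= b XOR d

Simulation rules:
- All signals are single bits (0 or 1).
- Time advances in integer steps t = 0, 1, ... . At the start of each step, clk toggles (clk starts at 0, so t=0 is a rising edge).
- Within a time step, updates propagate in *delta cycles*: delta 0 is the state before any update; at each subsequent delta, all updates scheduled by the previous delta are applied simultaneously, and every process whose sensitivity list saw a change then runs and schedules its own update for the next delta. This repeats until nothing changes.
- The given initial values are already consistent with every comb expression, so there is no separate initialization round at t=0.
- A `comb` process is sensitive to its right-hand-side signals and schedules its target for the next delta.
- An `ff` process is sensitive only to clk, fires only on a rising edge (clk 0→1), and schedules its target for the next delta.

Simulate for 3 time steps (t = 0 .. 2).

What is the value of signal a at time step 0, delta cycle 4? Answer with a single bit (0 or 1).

1

[bits: d,c,a,b,clk]
t=0: Δ0=11100 Δ1=11101 Δ2=01101 Δ3=00011 Δ4=00101 Δ5=00001 | 5Δ
t=1: Δ0=00001 Δ1=00000 | 1Δ
t=2: Δ0=00000 Δ1=00001 | 1Δ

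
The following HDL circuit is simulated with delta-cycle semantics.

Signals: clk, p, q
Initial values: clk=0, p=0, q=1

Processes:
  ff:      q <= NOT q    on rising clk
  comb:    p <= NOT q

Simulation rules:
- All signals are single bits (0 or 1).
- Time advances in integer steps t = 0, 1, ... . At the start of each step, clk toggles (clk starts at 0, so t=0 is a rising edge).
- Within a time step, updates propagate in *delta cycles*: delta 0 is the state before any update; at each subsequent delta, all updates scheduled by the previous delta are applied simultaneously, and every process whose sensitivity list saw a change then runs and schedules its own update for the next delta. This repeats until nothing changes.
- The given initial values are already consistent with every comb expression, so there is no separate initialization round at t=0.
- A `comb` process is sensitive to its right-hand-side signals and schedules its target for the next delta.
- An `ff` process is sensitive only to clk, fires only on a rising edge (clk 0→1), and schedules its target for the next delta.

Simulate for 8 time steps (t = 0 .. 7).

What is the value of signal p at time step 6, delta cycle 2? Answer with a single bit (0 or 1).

1

t=0 Δ0: clk=0 p=0 q=1
  Δ1: clk:0→1
  Δ2: q:1→0
  Δ3: p:0→1
  (3Δ to stable)
t=1 Δ0: clk=1 p=1 q=0
  Δ1: clk:1→0
  (1Δ to stable)
t=2 Δ0: clk=0 p=1 q=0
  Δ1: clk:0→1
  Δ2: q:0→1
  Δ3: p:1→0
  (3Δ to stable)
t=3 Δ0: clk=1 p=0 q=1
  Δ1: clk:1→0
  (1Δ to stable)
t=4 Δ0: clk=0 p=0 q=1
  Δ1: clk:0→1
  Δ2: q:1→0
  Δ3: p:0→1
  (3Δ to stable)
t=5 Δ0: clk=1 p=1 q=0
  Δ1: clk:1→0
  (1Δ to stable)
t=6 Δ0: clk=0 p=1 q=0
  Δ1: clk:0→1
  Δ2: q:0→1
  Δ3: p:1→0
  (3Δ to stable)
t=7 Δ0: clk=1 p=0 q=1
  Δ1: clk:1→0
  (1Δ to stable)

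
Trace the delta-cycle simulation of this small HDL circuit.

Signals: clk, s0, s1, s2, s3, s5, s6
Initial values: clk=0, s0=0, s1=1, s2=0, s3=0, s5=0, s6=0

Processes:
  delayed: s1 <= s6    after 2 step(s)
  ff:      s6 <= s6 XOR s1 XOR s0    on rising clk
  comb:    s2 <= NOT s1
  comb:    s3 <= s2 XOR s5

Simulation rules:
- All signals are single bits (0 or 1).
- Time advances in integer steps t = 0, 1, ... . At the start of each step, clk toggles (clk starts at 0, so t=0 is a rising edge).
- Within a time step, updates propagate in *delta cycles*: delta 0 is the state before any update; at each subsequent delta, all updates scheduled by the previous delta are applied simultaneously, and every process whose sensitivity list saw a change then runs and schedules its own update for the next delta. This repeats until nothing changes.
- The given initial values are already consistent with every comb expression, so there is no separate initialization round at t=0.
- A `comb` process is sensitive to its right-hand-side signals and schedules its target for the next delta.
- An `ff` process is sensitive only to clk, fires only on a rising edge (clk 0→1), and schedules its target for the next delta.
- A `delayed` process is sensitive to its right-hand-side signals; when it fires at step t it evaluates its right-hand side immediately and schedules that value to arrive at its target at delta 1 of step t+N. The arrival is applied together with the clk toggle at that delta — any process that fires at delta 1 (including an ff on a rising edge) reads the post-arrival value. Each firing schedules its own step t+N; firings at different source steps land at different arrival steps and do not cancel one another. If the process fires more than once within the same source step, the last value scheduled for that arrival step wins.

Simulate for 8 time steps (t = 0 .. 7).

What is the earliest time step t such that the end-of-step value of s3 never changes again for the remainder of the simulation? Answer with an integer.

t=0 Δ0: s3=0 s0=0 clk=0 s2=0 s5=0 s6=0 s1=1
  Δ1: clk:0→1
  Δ2: s6:0→1
  (2Δ to stable)
t=1 Δ0: s3=0 s0=0 clk=1 s2=0 s5=0 s6=1 s1=1
  Δ1: clk:1→0
  (1Δ to stable)
t=2 Δ0: s3=0 s0=0 clk=0 s2=0 s5=0 s6=1 s1=1
  Δ1: clk:0→1
  Δ2: s6:1→0
  (2Δ to stable)
t=3 Δ0: s3=0 s0=0 clk=1 s2=0 s5=0 s6=0 s1=1
  Δ1: clk:1→0
  (1Δ to stable)
t=4 Δ0: s3=0 s0=0 clk=0 s2=0 s5=0 s6=0 s1=1
  Δ1: clk:0→1, s1:1→0
  Δ2: s2:0→1
  Δ3: s3:0→1
  (3Δ to stable)
t=5 Δ0: s3=1 s0=0 clk=1 s2=1 s5=0 s6=0 s1=0
  Δ1: clk:1→0
  (1Δ to stable)
t=6 Δ0: s3=1 s0=0 clk=0 s2=1 s5=0 s6=0 s1=0
  Δ1: clk:0→1
  (1Δ to stable)
t=7 Δ0: s3=1 s0=0 clk=1 s2=1 s5=0 s6=0 s1=0
  Δ1: clk:1→0
  (1Δ to stable)

4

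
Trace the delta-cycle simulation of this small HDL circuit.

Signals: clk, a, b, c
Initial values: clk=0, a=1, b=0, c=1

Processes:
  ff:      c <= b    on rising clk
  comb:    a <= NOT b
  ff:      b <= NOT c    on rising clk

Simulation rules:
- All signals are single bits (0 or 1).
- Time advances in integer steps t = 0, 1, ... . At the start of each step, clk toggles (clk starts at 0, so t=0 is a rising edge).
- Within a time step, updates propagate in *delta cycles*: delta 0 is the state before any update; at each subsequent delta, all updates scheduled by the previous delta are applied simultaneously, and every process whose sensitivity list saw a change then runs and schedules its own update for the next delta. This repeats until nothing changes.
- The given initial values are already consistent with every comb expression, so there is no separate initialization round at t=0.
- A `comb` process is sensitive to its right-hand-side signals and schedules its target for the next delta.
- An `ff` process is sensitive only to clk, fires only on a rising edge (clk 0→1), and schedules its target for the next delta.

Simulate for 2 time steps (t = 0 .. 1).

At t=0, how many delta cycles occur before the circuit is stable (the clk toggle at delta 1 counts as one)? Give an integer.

t=0 Δ0: a=1 b=0 c=1 clk=0
  Δ1: clk:0→1
  Δ2: c:1→0
  (2Δ to stable)
t=1 Δ0: a=1 b=0 c=0 clk=1
  Δ1: clk:1→0
  (1Δ to stable)

2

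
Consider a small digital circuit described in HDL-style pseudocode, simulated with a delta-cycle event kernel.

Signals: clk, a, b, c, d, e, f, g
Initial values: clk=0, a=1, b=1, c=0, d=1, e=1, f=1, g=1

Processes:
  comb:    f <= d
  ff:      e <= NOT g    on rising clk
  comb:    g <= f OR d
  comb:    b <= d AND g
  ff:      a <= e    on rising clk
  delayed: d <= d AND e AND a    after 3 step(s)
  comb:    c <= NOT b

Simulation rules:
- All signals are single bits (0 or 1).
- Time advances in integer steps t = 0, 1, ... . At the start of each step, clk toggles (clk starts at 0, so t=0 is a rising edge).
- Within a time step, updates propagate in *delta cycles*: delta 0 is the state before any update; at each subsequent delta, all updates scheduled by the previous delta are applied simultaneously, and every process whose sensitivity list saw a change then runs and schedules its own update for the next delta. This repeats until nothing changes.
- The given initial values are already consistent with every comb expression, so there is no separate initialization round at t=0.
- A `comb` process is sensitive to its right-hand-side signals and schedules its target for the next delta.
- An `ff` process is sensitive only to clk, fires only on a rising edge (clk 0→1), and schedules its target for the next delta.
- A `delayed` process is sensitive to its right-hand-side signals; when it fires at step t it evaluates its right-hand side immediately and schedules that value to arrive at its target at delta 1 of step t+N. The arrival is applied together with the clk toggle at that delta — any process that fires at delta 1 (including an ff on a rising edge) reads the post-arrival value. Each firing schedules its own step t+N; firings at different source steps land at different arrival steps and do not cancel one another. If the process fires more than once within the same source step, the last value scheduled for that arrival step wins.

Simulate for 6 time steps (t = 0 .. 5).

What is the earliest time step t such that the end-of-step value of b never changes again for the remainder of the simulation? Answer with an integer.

[bits: f,b,clk,d,g,a,e,c]
t=0: Δ0=11011110 Δ1=11111110 Δ2=11111100 | 2Δ
t=1: Δ0=11111100 Δ1=11011100 | 1Δ
t=2: Δ0=11011100 Δ1=11111100 Δ2=11111000 | 2Δ
t=3: Δ0=11111000 Δ1=11001000 Δ2=00001000 Δ3=00000001 | 3Δ
t=4: Δ0=00000001 Δ1=00100001 Δ2=00100011 | 2Δ
t=5: Δ0=00100011 Δ1=00000011 | 1Δ

3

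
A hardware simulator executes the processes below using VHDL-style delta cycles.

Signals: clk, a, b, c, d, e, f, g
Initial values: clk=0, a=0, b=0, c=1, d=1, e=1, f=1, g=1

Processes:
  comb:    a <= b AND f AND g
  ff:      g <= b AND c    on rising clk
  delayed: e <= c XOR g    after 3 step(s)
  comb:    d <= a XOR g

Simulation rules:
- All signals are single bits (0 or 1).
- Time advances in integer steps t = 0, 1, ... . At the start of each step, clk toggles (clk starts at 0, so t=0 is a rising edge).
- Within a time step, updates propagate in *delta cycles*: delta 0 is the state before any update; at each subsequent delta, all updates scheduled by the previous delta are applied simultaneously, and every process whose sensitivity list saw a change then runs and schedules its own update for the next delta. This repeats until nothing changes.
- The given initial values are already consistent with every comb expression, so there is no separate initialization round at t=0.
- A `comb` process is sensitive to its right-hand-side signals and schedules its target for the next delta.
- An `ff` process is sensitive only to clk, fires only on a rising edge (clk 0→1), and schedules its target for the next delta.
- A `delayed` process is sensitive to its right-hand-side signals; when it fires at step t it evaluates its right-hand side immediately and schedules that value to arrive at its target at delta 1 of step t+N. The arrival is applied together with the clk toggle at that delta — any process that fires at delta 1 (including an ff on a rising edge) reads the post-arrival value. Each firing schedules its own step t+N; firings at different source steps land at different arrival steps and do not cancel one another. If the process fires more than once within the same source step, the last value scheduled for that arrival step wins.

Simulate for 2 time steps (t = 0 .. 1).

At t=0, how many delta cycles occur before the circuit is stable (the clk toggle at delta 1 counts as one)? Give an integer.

3

t=0 Δ0: a=0 clk=0 d=1 c=1 b=0 f=1 g=1 e=1
  Δ1: clk:0→1
  Δ2: g:1→0
  Δ3: d:1→0
  (3Δ to stable)
t=1 Δ0: a=0 clk=1 d=0 c=1 b=0 f=1 g=0 e=1
  Δ1: clk:1→0
  (1Δ to stable)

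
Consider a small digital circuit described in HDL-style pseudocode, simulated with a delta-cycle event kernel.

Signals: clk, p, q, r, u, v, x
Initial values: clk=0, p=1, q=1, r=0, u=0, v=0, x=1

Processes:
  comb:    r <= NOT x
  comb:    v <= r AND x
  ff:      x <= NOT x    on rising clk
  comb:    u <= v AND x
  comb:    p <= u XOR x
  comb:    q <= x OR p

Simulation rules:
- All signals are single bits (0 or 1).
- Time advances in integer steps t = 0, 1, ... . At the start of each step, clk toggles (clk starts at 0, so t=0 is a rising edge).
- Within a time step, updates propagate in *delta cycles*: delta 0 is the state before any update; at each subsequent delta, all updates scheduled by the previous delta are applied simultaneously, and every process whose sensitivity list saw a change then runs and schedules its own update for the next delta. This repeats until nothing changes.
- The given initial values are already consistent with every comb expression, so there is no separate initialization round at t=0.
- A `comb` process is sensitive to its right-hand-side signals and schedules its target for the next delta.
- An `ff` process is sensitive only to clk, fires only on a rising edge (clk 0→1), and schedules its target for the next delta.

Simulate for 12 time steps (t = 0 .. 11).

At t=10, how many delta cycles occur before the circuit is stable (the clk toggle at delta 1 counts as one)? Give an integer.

[bits: clk,x,v,q,u,r,p]
t=0: Δ0=0101001 Δ1=1101001 Δ2=1001001 Δ3=1001010 Δ4=1000010 | 4Δ
t=1: Δ0=1000010 Δ1=0000010 | 1Δ
t=2: Δ0=0000010 Δ1=1000010 Δ2=1100010 Δ3=1111001 Δ4=1101101 Δ5=1101000 Δ6=1101001 | 6Δ
t=3: Δ0=1101001 Δ1=0101001 | 1Δ
t=4: Δ0=0101001 Δ1=1101001 Δ2=1001001 Δ3=1001010 Δ4=1000010 | 4Δ
t=5: Δ0=1000010 Δ1=0000010 | 1Δ
t=6: Δ0=0000010 Δ1=1000010 Δ2=1100010 Δ3=1111001 Δ4=1101101 Δ5=1101000 Δ6=1101001 | 6Δ
t=7: Δ0=1101001 Δ1=0101001 | 1Δ
t=8: Δ0=0101001 Δ1=1101001 Δ2=1001001 Δ3=1001010 Δ4=1000010 | 4Δ
t=9: Δ0=1000010 Δ1=0000010 | 1Δ
t=10: Δ0=0000010 Δ1=1000010 Δ2=1100010 Δ3=1111001 Δ4=1101101 Δ5=1101000 Δ6=1101001 | 6Δ
t=11: Δ0=1101001 Δ1=0101001 | 1Δ

6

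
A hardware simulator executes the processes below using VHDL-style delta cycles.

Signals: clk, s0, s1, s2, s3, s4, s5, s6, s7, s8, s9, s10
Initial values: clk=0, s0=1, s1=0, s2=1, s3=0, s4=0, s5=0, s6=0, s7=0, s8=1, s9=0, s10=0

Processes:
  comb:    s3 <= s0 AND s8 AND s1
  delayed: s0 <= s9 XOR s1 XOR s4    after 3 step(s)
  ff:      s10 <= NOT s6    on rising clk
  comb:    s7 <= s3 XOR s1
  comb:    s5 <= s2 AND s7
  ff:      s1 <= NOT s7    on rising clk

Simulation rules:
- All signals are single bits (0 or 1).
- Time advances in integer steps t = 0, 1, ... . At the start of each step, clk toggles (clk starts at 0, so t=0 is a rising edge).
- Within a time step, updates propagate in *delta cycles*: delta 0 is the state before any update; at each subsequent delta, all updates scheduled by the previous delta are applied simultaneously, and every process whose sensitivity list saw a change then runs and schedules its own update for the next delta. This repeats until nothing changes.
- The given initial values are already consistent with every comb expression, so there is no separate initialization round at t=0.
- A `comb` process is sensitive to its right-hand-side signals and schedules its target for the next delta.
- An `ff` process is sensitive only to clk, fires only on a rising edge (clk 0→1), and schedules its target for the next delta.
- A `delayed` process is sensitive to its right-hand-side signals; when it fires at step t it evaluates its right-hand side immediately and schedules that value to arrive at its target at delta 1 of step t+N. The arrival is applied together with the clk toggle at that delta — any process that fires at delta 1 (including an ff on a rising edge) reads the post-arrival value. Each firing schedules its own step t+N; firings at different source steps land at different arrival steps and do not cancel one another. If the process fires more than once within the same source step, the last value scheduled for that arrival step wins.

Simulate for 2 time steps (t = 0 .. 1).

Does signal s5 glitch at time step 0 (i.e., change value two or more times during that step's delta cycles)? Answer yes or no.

yes

[bits: s9,clk,s8,s2,s0,s6,s1,s5,s4,s10,s3,s7]
t=0: Δ0=001110000000 Δ1=011110000000 Δ2=011110100100 Δ3=011110100111 Δ4=011110110110 Δ5=011110100110 | 5Δ
t=1: Δ0=011110100110 Δ1=001110100110 | 1Δ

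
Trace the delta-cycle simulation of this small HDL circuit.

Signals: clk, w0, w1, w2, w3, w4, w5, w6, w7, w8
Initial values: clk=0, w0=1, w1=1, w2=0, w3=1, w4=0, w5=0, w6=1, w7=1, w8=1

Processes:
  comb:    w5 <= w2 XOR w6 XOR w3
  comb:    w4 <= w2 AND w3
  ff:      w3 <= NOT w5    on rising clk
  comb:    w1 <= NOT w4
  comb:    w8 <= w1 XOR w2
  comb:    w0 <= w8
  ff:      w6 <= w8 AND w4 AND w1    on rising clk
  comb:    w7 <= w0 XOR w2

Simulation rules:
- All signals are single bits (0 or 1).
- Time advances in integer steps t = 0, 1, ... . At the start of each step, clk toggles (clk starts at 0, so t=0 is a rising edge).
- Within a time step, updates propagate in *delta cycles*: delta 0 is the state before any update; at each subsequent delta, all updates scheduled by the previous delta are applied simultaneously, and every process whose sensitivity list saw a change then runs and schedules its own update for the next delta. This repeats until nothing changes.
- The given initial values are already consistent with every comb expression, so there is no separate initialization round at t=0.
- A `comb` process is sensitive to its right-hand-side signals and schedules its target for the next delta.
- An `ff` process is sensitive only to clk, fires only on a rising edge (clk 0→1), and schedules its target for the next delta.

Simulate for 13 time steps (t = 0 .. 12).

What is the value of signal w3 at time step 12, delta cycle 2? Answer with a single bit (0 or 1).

t=0 Δ0: w7=1 w8=1 w0=1 w2=0 w6=1 w5=0 w1=1 w3=1 clk=0 w4=0
  Δ1: clk:0→1
  Δ2: w6:1→0
  Δ3: w5:0→1
  (3Δ to stable)
t=1 Δ0: w7=1 w8=1 w0=1 w2=0 w6=0 w5=1 w1=1 w3=1 clk=1 w4=0
  Δ1: clk:1→0
  (1Δ to stable)
t=2 Δ0: w7=1 w8=1 w0=1 w2=0 w6=0 w5=1 w1=1 w3=1 clk=0 w4=0
  Δ1: clk:0→1
  Δ2: w3:1→0
  Δ3: w5:1→0
  (3Δ to stable)
t=3 Δ0: w7=1 w8=1 w0=1 w2=0 w6=0 w5=0 w1=1 w3=0 clk=1 w4=0
  Δ1: clk:1→0
  (1Δ to stable)
t=4 Δ0: w7=1 w8=1 w0=1 w2=0 w6=0 w5=0 w1=1 w3=0 clk=0 w4=0
  Δ1: clk:0→1
  Δ2: w3:0→1
  Δ3: w5:0→1
  (3Δ to stable)
t=5 Δ0: w7=1 w8=1 w0=1 w2=0 w6=0 w5=1 w1=1 w3=1 clk=1 w4=0
  Δ1: clk:1→0
  (1Δ to stable)
t=6 Δ0: w7=1 w8=1 w0=1 w2=0 w6=0 w5=1 w1=1 w3=1 clk=0 w4=0
  Δ1: clk:0→1
  Δ2: w3:1→0
  Δ3: w5:1→0
  (3Δ to stable)
t=7 Δ0: w7=1 w8=1 w0=1 w2=0 w6=0 w5=0 w1=1 w3=0 clk=1 w4=0
  Δ1: clk:1→0
  (1Δ to stable)
t=8 Δ0: w7=1 w8=1 w0=1 w2=0 w6=0 w5=0 w1=1 w3=0 clk=0 w4=0
  Δ1: clk:0→1
  Δ2: w3:0→1
  Δ3: w5:0→1
  (3Δ to stable)
t=9 Δ0: w7=1 w8=1 w0=1 w2=0 w6=0 w5=1 w1=1 w3=1 clk=1 w4=0
  Δ1: clk:1→0
  (1Δ to stable)
t=10 Δ0: w7=1 w8=1 w0=1 w2=0 w6=0 w5=1 w1=1 w3=1 clk=0 w4=0
  Δ1: clk:0→1
  Δ2: w3:1→0
  Δ3: w5:1→0
  (3Δ to stable)
t=11 Δ0: w7=1 w8=1 w0=1 w2=0 w6=0 w5=0 w1=1 w3=0 clk=1 w4=0
  Δ1: clk:1→0
  (1Δ to stable)
t=12 Δ0: w7=1 w8=1 w0=1 w2=0 w6=0 w5=0 w1=1 w3=0 clk=0 w4=0
  Δ1: clk:0→1
  Δ2: w3:0→1
  Δ3: w5:0→1
  (3Δ to stable)

1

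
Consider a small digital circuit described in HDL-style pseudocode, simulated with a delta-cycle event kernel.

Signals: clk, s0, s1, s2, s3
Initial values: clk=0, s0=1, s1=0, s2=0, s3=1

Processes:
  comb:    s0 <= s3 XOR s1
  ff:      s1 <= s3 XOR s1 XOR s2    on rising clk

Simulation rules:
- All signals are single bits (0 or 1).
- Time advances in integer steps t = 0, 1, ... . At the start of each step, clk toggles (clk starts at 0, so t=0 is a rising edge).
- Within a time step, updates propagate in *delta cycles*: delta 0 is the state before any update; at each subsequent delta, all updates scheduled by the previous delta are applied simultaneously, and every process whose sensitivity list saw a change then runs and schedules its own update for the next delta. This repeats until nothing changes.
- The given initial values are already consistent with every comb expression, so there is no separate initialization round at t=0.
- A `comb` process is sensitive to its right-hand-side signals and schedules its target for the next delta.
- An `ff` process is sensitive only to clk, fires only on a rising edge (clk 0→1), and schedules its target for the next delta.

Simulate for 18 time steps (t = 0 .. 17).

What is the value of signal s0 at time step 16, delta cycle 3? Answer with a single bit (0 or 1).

0

t0.Δ0 s2=0 s1=0 s0=1 clk=0 s3=1
t0.Δ1 s2=0 s1=0 s0=1 clk=1 s3=1
t0.Δ2 s2=0 s1=1 s0=1 clk=1 s3=1
t0.Δ3 s2=0 s1=1 s0=0 clk=1 s3=1
t1.Δ0 s2=0 s1=1 s0=0 clk=1 s3=1
t1.Δ1 s2=0 s1=1 s0=0 clk=0 s3=1
t2.Δ0 s2=0 s1=1 s0=0 clk=0 s3=1
t2.Δ1 s2=0 s1=1 s0=0 clk=1 s3=1
t2.Δ2 s2=0 s1=0 s0=0 clk=1 s3=1
t2.Δ3 s2=0 s1=0 s0=1 clk=1 s3=1
t3.Δ0 s2=0 s1=0 s0=1 clk=1 s3=1
t3.Δ1 s2=0 s1=0 s0=1 clk=0 s3=1
t4.Δ0 s2=0 s1=0 s0=1 clk=0 s3=1
t4.Δ1 s2=0 s1=0 s0=1 clk=1 s3=1
t4.Δ2 s2=0 s1=1 s0=1 clk=1 s3=1
t4.Δ3 s2=0 s1=1 s0=0 clk=1 s3=1
t5.Δ0 s2=0 s1=1 s0=0 clk=1 s3=1
t5.Δ1 s2=0 s1=1 s0=0 clk=0 s3=1
t6.Δ0 s2=0 s1=1 s0=0 clk=0 s3=1
t6.Δ1 s2=0 s1=1 s0=0 clk=1 s3=1
t6.Δ2 s2=0 s1=0 s0=0 clk=1 s3=1
t6.Δ3 s2=0 s1=0 s0=1 clk=1 s3=1
t7.Δ0 s2=0 s1=0 s0=1 clk=1 s3=1
t7.Δ1 s2=0 s1=0 s0=1 clk=0 s3=1
t8.Δ0 s2=0 s1=0 s0=1 clk=0 s3=1
t8.Δ1 s2=0 s1=0 s0=1 clk=1 s3=1
t8.Δ2 s2=0 s1=1 s0=1 clk=1 s3=1
t8.Δ3 s2=0 s1=1 s0=0 clk=1 s3=1
t9.Δ0 s2=0 s1=1 s0=0 clk=1 s3=1
t9.Δ1 s2=0 s1=1 s0=0 clk=0 s3=1
t10.Δ0 s2=0 s1=1 s0=0 clk=0 s3=1
t10.Δ1 s2=0 s1=1 s0=0 clk=1 s3=1
t10.Δ2 s2=0 s1=0 s0=0 clk=1 s3=1
t10.Δ3 s2=0 s1=0 s0=1 clk=1 s3=1
t11.Δ0 s2=0 s1=0 s0=1 clk=1 s3=1
t11.Δ1 s2=0 s1=0 s0=1 clk=0 s3=1
t12.Δ0 s2=0 s1=0 s0=1 clk=0 s3=1
t12.Δ1 s2=0 s1=0 s0=1 clk=1 s3=1
t12.Δ2 s2=0 s1=1 s0=1 clk=1 s3=1
t12.Δ3 s2=0 s1=1 s0=0 clk=1 s3=1
t13.Δ0 s2=0 s1=1 s0=0 clk=1 s3=1
t13.Δ1 s2=0 s1=1 s0=0 clk=0 s3=1
t14.Δ0 s2=0 s1=1 s0=0 clk=0 s3=1
t14.Δ1 s2=0 s1=1 s0=0 clk=1 s3=1
t14.Δ2 s2=0 s1=0 s0=0 clk=1 s3=1
t14.Δ3 s2=0 s1=0 s0=1 clk=1 s3=1
t15.Δ0 s2=0 s1=0 s0=1 clk=1 s3=1
t15.Δ1 s2=0 s1=0 s0=1 clk=0 s3=1
t16.Δ0 s2=0 s1=0 s0=1 clk=0 s3=1
t16.Δ1 s2=0 s1=0 s0=1 clk=1 s3=1
t16.Δ2 s2=0 s1=1 s0=1 clk=1 s3=1
t16.Δ3 s2=0 s1=1 s0=0 clk=1 s3=1
t17.Δ0 s2=0 s1=1 s0=0 clk=1 s3=1
t17.Δ1 s2=0 s1=1 s0=0 clk=0 s3=1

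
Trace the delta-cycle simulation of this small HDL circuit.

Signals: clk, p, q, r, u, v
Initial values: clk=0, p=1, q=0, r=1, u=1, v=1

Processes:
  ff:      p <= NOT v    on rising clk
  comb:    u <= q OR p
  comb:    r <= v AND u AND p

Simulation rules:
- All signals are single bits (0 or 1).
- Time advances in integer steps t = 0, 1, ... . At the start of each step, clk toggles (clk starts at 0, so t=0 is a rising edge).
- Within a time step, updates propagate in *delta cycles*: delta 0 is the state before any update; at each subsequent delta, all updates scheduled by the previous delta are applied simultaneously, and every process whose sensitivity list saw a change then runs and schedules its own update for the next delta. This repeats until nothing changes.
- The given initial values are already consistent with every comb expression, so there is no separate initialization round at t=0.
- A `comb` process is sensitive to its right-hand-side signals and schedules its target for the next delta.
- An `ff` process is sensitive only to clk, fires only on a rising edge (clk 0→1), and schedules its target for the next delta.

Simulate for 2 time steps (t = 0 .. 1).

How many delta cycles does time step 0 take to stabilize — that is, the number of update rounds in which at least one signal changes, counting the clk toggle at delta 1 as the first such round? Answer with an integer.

3

t=0 Δ0: p=1 v=1 u=1 clk=0 q=0 r=1
  Δ1: clk:0→1
  Δ2: p:1→0
  Δ3: u:1→0, r:1→0
  (3Δ to stable)
t=1 Δ0: p=0 v=1 u=0 clk=1 q=0 r=0
  Δ1: clk:1→0
  (1Δ to stable)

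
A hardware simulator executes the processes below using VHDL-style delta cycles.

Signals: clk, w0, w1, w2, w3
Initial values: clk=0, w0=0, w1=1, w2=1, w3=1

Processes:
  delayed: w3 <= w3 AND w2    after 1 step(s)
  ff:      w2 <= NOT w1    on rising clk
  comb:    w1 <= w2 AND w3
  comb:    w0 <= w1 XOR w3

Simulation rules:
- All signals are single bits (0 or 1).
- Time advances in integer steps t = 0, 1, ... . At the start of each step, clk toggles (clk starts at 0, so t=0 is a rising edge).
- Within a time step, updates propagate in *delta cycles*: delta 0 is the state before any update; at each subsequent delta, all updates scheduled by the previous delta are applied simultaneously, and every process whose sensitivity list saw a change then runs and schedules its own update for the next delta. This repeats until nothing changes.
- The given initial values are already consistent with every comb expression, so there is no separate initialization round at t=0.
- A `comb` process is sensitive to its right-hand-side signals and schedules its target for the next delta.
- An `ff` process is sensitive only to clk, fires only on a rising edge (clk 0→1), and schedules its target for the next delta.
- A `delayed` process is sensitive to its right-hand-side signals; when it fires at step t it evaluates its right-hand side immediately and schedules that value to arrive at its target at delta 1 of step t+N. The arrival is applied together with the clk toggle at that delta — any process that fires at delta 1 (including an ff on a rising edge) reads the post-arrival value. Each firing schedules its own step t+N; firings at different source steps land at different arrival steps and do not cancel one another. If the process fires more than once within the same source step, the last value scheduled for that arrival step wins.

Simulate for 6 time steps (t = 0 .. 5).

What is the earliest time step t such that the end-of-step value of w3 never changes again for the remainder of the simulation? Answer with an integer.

1

t=0 Δ0: w0=0 w1=1 w2=1 w3=1 clk=0
  Δ1: clk:0→1
  Δ2: w2:1→0
  Δ3: w1:1→0
  Δ4: w0:0→1
  (4Δ to stable)
t=1 Δ0: w0=1 w1=0 w2=0 w3=1 clk=1
  Δ1: w3:1→0, clk:1→0
  Δ2: w0:1→0
  (2Δ to stable)
t=2 Δ0: w0=0 w1=0 w2=0 w3=0 clk=0
  Δ1: clk:0→1
  Δ2: w2:0→1
  (2Δ to stable)
t=3 Δ0: w0=0 w1=0 w2=1 w3=0 clk=1
  Δ1: clk:1→0
  (1Δ to stable)
t=4 Δ0: w0=0 w1=0 w2=1 w3=0 clk=0
  Δ1: clk:0→1
  (1Δ to stable)
t=5 Δ0: w0=0 w1=0 w2=1 w3=0 clk=1
  Δ1: clk:1→0
  (1Δ to stable)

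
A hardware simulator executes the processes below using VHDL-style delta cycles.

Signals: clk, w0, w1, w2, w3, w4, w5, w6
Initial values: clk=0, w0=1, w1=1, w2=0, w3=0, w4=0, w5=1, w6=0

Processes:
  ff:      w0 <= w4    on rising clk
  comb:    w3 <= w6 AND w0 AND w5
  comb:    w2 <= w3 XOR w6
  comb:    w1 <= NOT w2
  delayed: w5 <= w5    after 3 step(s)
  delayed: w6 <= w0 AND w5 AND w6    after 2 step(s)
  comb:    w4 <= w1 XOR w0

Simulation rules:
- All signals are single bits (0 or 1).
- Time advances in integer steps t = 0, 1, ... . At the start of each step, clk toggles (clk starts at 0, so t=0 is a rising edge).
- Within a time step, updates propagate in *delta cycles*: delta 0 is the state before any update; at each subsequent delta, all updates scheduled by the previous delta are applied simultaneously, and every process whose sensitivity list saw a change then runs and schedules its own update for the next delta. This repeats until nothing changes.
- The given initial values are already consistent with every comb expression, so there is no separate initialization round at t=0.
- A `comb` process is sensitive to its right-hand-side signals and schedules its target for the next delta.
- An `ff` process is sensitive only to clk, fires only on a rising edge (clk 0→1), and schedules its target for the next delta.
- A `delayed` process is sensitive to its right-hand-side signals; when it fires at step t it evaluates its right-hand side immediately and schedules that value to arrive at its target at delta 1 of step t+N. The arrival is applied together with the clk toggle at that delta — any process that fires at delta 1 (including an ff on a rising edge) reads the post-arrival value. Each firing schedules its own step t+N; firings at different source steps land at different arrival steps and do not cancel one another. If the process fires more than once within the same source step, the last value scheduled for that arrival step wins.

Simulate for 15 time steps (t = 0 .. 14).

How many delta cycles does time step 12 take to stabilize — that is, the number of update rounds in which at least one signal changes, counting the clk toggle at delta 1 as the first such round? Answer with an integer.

3

t=0 Δ0: w1=1 w3=0 w2=0 w5=1 w6=0 w4=0 w0=1 clk=0
  Δ1: clk:0→1
  Δ2: w0:1→0
  Δ3: w4:0→1
  (3Δ to stable)
t=1 Δ0: w1=1 w3=0 w2=0 w5=1 w6=0 w4=1 w0=0 clk=1
  Δ1: clk:1→0
  (1Δ to stable)
t=2 Δ0: w1=1 w3=0 w2=0 w5=1 w6=0 w4=1 w0=0 clk=0
  Δ1: clk:0→1
  Δ2: w0:0→1
  Δ3: w4:1→0
  (3Δ to stable)
t=3 Δ0: w1=1 w3=0 w2=0 w5=1 w6=0 w4=0 w0=1 clk=1
  Δ1: clk:1→0
  (1Δ to stable)
t=4 Δ0: w1=1 w3=0 w2=0 w5=1 w6=0 w4=0 w0=1 clk=0
  Δ1: clk:0→1
  Δ2: w0:1→0
  Δ3: w4:0→1
  (3Δ to stable)
t=5 Δ0: w1=1 w3=0 w2=0 w5=1 w6=0 w4=1 w0=0 clk=1
  Δ1: clk:1→0
  (1Δ to stable)
t=6 Δ0: w1=1 w3=0 w2=0 w5=1 w6=0 w4=1 w0=0 clk=0
  Δ1: clk:0→1
  Δ2: w0:0→1
  Δ3: w4:1→0
  (3Δ to stable)
t=7 Δ0: w1=1 w3=0 w2=0 w5=1 w6=0 w4=0 w0=1 clk=1
  Δ1: clk:1→0
  (1Δ to stable)
t=8 Δ0: w1=1 w3=0 w2=0 w5=1 w6=0 w4=0 w0=1 clk=0
  Δ1: clk:0→1
  Δ2: w0:1→0
  Δ3: w4:0→1
  (3Δ to stable)
t=9 Δ0: w1=1 w3=0 w2=0 w5=1 w6=0 w4=1 w0=0 clk=1
  Δ1: clk:1→0
  (1Δ to stable)
t=10 Δ0: w1=1 w3=0 w2=0 w5=1 w6=0 w4=1 w0=0 clk=0
  Δ1: clk:0→1
  Δ2: w0:0→1
  Δ3: w4:1→0
  (3Δ to stable)
t=11 Δ0: w1=1 w3=0 w2=0 w5=1 w6=0 w4=0 w0=1 clk=1
  Δ1: clk:1→0
  (1Δ to stable)
t=12 Δ0: w1=1 w3=0 w2=0 w5=1 w6=0 w4=0 w0=1 clk=0
  Δ1: clk:0→1
  Δ2: w0:1→0
  Δ3: w4:0→1
  (3Δ to stable)
t=13 Δ0: w1=1 w3=0 w2=0 w5=1 w6=0 w4=1 w0=0 clk=1
  Δ1: clk:1→0
  (1Δ to stable)
t=14 Δ0: w1=1 w3=0 w2=0 w5=1 w6=0 w4=1 w0=0 clk=0
  Δ1: clk:0→1
  Δ2: w0:0→1
  Δ3: w4:1→0
  (3Δ to stable)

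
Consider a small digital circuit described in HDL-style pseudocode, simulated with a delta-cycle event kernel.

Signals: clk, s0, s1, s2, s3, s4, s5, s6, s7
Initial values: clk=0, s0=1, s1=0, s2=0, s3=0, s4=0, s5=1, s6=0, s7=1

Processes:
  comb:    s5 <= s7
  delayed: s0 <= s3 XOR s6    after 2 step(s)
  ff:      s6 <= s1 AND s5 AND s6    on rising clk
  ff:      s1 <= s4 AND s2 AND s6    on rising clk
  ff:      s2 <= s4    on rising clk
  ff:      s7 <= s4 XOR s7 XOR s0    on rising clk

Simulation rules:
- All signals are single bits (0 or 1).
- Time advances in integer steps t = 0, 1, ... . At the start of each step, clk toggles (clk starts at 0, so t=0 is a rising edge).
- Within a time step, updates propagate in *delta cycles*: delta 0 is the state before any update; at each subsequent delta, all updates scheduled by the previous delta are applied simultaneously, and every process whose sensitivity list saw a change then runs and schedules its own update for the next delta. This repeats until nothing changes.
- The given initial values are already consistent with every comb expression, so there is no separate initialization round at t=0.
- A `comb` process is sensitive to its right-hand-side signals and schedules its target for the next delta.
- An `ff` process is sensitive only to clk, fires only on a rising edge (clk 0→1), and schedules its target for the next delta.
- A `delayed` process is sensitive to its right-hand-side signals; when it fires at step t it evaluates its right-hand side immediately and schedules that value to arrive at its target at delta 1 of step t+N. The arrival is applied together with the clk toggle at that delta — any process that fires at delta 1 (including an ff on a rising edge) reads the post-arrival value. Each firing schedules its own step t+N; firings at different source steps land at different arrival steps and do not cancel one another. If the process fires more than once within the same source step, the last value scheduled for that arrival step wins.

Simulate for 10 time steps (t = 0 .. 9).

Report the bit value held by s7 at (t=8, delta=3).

t=0 Δ0: s0=1 s6=0 s5=1 s4=0 s1=0 s3=0 s2=0 s7=1 clk=0
  Δ1: clk:0→1
  Δ2: s7:1→0
  Δ3: s5:1→0
  (3Δ to stable)
t=1 Δ0: s0=1 s6=0 s5=0 s4=0 s1=0 s3=0 s2=0 s7=0 clk=1
  Δ1: clk:1→0
  (1Δ to stable)
t=2 Δ0: s0=1 s6=0 s5=0 s4=0 s1=0 s3=0 s2=0 s7=0 clk=0
  Δ1: clk:0→1
  Δ2: s7:0→1
  Δ3: s5:0→1
  (3Δ to stable)
t=3 Δ0: s0=1 s6=0 s5=1 s4=0 s1=0 s3=0 s2=0 s7=1 clk=1
  Δ1: clk:1→0
  (1Δ to stable)
t=4 Δ0: s0=1 s6=0 s5=1 s4=0 s1=0 s3=0 s2=0 s7=1 clk=0
  Δ1: clk:0→1
  Δ2: s7:1→0
  Δ3: s5:1→0
  (3Δ to stable)
t=5 Δ0: s0=1 s6=0 s5=0 s4=0 s1=0 s3=0 s2=0 s7=0 clk=1
  Δ1: clk:1→0
  (1Δ to stable)
t=6 Δ0: s0=1 s6=0 s5=0 s4=0 s1=0 s3=0 s2=0 s7=0 clk=0
  Δ1: clk:0→1
  Δ2: s7:0→1
  Δ3: s5:0→1
  (3Δ to stable)
t=7 Δ0: s0=1 s6=0 s5=1 s4=0 s1=0 s3=0 s2=0 s7=1 clk=1
  Δ1: clk:1→0
  (1Δ to stable)
t=8 Δ0: s0=1 s6=0 s5=1 s4=0 s1=0 s3=0 s2=0 s7=1 clk=0
  Δ1: clk:0→1
  Δ2: s7:1→0
  Δ3: s5:1→0
  (3Δ to stable)
t=9 Δ0: s0=1 s6=0 s5=0 s4=0 s1=0 s3=0 s2=0 s7=0 clk=1
  Δ1: clk:1→0
  (1Δ to stable)

0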